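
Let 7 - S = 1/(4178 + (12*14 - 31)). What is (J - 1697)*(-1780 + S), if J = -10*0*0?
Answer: 12982891712/4315 ≈ 3.0088e+6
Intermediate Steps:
J = 0 (J = 0*0 = 0)
S = 30204/4315 (S = 7 - 1/(4178 + (12*14 - 31)) = 7 - 1/(4178 + (168 - 31)) = 7 - 1/(4178 + 137) = 7 - 1/4315 = 30204/4315 ≈ 6.9998)
(J - 1697)*(-1780 + S) = (0 - 1697)*(-1780 + 30204/4315) = -1697*(-7650496/4315) = 12982891712/4315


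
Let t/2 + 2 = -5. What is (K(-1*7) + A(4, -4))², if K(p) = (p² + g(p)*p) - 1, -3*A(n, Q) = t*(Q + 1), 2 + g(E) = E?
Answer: 9409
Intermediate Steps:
t = -14 (t = -4 + 2*(-5) = -4 - 10 = -14)
g(E) = -2 + E
A(n, Q) = 14/3 + 14*Q/3 (A(n, Q) = -(-14)*(Q + 1)/3 = -(-14)*(1 + Q)/3 = -(-14 - 14*Q)/3 = 14/3 + 14*Q/3)
K(p) = -1 + p² + p*(-2 + p) (K(p) = (p² + (-2 + p)*p) - 1 = (p² + p*(-2 + p)) - 1 = -1 + p² + p*(-2 + p))
(K(-1*7) + A(4, -4))² = ((-1 + (-1*7)² + (-1*7)*(-2 - 1*7)) + (14/3 + (14/3)*(-4)))² = ((-1 + (-7)² - 7*(-2 - 7)) + (14/3 - 56/3))² = ((-1 + 49 - 7*(-9)) - 14)² = ((-1 + 49 + 63) - 14)² = (111 - 14)² = 97² = 9409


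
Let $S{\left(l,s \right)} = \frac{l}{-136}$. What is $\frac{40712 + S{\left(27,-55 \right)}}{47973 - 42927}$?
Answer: $\frac{5536805}{686256} \approx 8.0681$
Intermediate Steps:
$S{\left(l,s \right)} = - \frac{l}{136}$ ($S{\left(l,s \right)} = l \left(- \frac{1}{136}\right) = - \frac{l}{136}$)
$\frac{40712 + S{\left(27,-55 \right)}}{47973 - 42927} = \frac{40712 - \frac{27}{136}}{47973 - 42927} = \frac{40712 - \frac{27}{136}}{5046} = \frac{5536805}{136} \cdot \frac{1}{5046} = \frac{5536805}{686256}$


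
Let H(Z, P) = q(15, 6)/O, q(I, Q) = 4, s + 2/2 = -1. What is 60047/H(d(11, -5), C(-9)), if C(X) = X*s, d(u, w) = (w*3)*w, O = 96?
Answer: 1441128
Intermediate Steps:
s = -2 (s = -1 - 1 = -2)
d(u, w) = 3*w**2 (d(u, w) = (3*w)*w = 3*w**2)
C(X) = -2*X (C(X) = X*(-2) = -2*X)
H(Z, P) = 1/24 (H(Z, P) = 4/96 = 4*(1/96) = 1/24)
60047/H(d(11, -5), C(-9)) = 60047/(1/24) = 60047*24 = 1441128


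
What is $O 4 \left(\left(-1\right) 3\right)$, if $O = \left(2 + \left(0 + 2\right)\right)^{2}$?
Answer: $-192$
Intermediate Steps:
$O = 16$ ($O = \left(2 + 2\right)^{2} = 4^{2} = 16$)
$O 4 \left(\left(-1\right) 3\right) = 16 \cdot 4 \left(\left(-1\right) 3\right) = 64 \left(-3\right) = -192$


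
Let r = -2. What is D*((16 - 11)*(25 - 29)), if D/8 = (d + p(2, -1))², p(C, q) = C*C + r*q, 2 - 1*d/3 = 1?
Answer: -12960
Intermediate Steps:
d = 3 (d = 6 - 3*1 = 6 - 3 = 3)
p(C, q) = C² - 2*q (p(C, q) = C*C - 2*q = C² - 2*q)
D = 648 (D = 8*(3 + (2² - 2*(-1)))² = 8*(3 + (4 + 2))² = 8*(3 + 6)² = 8*9² = 8*81 = 648)
D*((16 - 11)*(25 - 29)) = 648*((16 - 11)*(25 - 29)) = 648*(5*(-4)) = 648*(-20) = -12960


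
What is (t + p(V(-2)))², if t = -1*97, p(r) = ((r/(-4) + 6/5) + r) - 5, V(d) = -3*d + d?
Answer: 239121/25 ≈ 9564.8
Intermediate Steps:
V(d) = -2*d
p(r) = -19/5 + 3*r/4 (p(r) = ((r*(-¼) + 6*(⅕)) + r) - 5 = ((-r/4 + 6/5) + r) - 5 = ((6/5 - r/4) + r) - 5 = (6/5 + 3*r/4) - 5 = -19/5 + 3*r/4)
t = -97
(t + p(V(-2)))² = (-97 + (-19/5 + 3*(-2*(-2))/4))² = (-97 + (-19/5 + (¾)*4))² = (-97 + (-19/5 + 3))² = (-97 - ⅘)² = (-489/5)² = 239121/25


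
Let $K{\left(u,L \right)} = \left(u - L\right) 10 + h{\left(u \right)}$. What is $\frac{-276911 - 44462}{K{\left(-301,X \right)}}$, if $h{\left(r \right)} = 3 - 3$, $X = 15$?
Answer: $\frac{321373}{3160} \approx 101.7$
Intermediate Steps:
$h{\left(r \right)} = 0$ ($h{\left(r \right)} = 3 - 3 = 0$)
$K{\left(u,L \right)} = - 10 L + 10 u$ ($K{\left(u,L \right)} = \left(u - L\right) 10 + 0 = \left(- 10 L + 10 u\right) + 0 = - 10 L + 10 u$)
$\frac{-276911 - 44462}{K{\left(-301,X \right)}} = \frac{-276911 - 44462}{\left(-10\right) 15 + 10 \left(-301\right)} = - \frac{321373}{-150 - 3010} = - \frac{321373}{-3160} = \left(-321373\right) \left(- \frac{1}{3160}\right) = \frac{321373}{3160}$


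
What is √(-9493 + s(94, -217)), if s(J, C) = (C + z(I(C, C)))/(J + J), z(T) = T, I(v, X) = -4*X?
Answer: I*√83849551/94 ≈ 97.414*I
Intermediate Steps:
s(J, C) = -3*C/(2*J) (s(J, C) = (C - 4*C)/(J + J) = (-3*C)/((2*J)) = (-3*C)*(1/(2*J)) = -3*C/(2*J))
√(-9493 + s(94, -217)) = √(-9493 - 3/2*(-217)/94) = √(-9493 - 3/2*(-217)*1/94) = √(-9493 + 651/188) = √(-1784033/188) = I*√83849551/94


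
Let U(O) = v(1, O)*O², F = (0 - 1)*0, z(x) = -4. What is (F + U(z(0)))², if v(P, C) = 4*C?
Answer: 65536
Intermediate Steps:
F = 0 (F = -1*0 = 0)
U(O) = 4*O³ (U(O) = (4*O)*O² = 4*O³)
(F + U(z(0)))² = (0 + 4*(-4)³)² = (0 + 4*(-64))² = (0 - 256)² = (-256)² = 65536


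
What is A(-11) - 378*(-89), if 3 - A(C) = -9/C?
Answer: 370086/11 ≈ 33644.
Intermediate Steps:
A(C) = 3 + 9/C (A(C) = 3 - (-9)/C = 3 + 9/C)
A(-11) - 378*(-89) = (3 + 9/(-11)) - 378*(-89) = (3 + 9*(-1/11)) + 33642 = (3 - 9/11) + 33642 = 24/11 + 33642 = 370086/11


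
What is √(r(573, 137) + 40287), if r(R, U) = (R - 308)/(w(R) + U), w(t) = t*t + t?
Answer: √4361739160465862/329039 ≈ 200.72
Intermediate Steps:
w(t) = t + t² (w(t) = t² + t = t + t²)
r(R, U) = (-308 + R)/(U + R*(1 + R)) (r(R, U) = (R - 308)/(R*(1 + R) + U) = (-308 + R)/(U + R*(1 + R)))
√(r(573, 137) + 40287) = √((-308 + 573)/(137 + 573*(1 + 573)) + 40287) = √(265/(137 + 573*574) + 40287) = √(265/(137 + 328902) + 40287) = √(265/329039 + 40287) = √(13255994458/329039) = √4361739160465862/329039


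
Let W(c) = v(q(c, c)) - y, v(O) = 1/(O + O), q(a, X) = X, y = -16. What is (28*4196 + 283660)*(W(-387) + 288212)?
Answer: 4971749664706/43 ≈ 1.1562e+11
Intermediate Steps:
v(O) = 1/(2*O)
W(c) = 16 + 1/(2*c) (W(c) = 1/(2*c) - 1*(-16) = 1/(2*c) + 16 = 16 + 1/(2*c))
(28*4196 + 283660)*(W(-387) + 288212) = (28*4196 + 283660)*((16 + (½)/(-387)) + 288212) = (117488 + 283660)*((16 + (½)*(-1/387)) + 288212) = 401148*((16 - 1/774) + 288212) = 401148*(12383/774 + 288212) = 401148*(223088471/774) = 4971749664706/43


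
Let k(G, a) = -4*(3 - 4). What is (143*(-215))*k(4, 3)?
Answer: -122980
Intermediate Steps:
k(G, a) = 4 (k(G, a) = -4*(-1) = 4)
(143*(-215))*k(4, 3) = (143*(-215))*4 = -30745*4 = -122980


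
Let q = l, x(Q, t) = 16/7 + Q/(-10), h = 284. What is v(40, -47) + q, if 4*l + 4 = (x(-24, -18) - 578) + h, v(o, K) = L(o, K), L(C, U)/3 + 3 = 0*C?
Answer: -5763/70 ≈ -82.329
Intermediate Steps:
x(Q, t) = 16/7 - Q/10 (x(Q, t) = 16*(1/7) + Q*(-1/10) = 16/7 - Q/10)
L(C, U) = -9 (L(C, U) = -9 + 3*(0*C) = -9 + 3*0 = -9 + 0 = -9)
v(o, K) = -9
l = -5133/70 (l = -1 + (((16/7 - 1/10*(-24)) - 578) + 284)/4 = -1 + (((16/7 + 12/5) - 578) + 284)/4 = -1 + ((164/35 - 578) + 284)/4 = -1 + (-20066/35 + 284)/4 = -1 + (1/4)*(-10126/35) = -1 - 5063/70 = -5133/70 ≈ -73.329)
q = -5133/70 ≈ -73.329
v(40, -47) + q = -9 - 5133/70 = -5763/70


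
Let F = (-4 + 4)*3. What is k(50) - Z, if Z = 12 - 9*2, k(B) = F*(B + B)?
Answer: 6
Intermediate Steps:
F = 0 (F = 0*3 = 0)
k(B) = 0 (k(B) = 0*(B + B) = 0*(2*B) = 0)
Z = -6 (Z = 12 - 18 = -6)
k(50) - Z = 0 - 1*(-6) = 0 + 6 = 6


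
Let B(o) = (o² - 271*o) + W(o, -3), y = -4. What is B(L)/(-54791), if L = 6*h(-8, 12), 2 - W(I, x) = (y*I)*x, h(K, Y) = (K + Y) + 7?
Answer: 14320/54791 ≈ 0.26136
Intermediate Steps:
h(K, Y) = 7 + K + Y
W(I, x) = 2 + 4*I*x (W(I, x) = 2 - (-4*I)*x = 2 - (-4)*I*x = 2 + 4*I*x)
L = 66 (L = 6*(7 - 8 + 12) = 6*11 = 66)
B(o) = 2 + o² - 283*o (B(o) = (o² - 271*o) + (2 + 4*o*(-3)) = (o² - 271*o) + (2 - 12*o) = 2 + o² - 283*o)
B(L)/(-54791) = (2 + 66² - 283*66)/(-54791) = (2 + 4356 - 18678)*(-1/54791) = -14320*(-1/54791) = 14320/54791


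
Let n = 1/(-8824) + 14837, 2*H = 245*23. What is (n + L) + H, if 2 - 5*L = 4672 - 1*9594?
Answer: 822365911/44120 ≈ 18639.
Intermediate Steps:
H = 5635/2 (H = (245*23)/2 = (½)*5635 = 5635/2 ≈ 2817.5)
L = 4924/5 (L = ⅖ - (4672 - 1*9594)/5 = ⅖ - (4672 - 9594)/5 = ⅖ - ⅕*(-4922) = ⅖ + 4922/5 = 4924/5 ≈ 984.80)
n = 130921687/8824 (n = -1/8824 + 14837 = 130921687/8824 ≈ 14837.)
(n + L) + H = (130921687/8824 + 4924/5) + 5635/2 = 698057811/44120 + 5635/2 = 822365911/44120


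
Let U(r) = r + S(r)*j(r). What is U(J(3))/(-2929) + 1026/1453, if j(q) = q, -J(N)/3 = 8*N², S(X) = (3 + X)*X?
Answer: 14442837786/4255837 ≈ 3393.7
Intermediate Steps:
S(X) = X*(3 + X)
J(N) = -24*N²
U(r) = r + r²*(3 + r) (U(r) = r + (r*(3 + r))*r = r + r²*(3 + r))
U(J(3))/(-2929) + 1026/1453 = ((-24*3²)*(1 + (-24*3²)*(3 - 24*3²)))/(-2929) + 1026/1453 = ((-24*9)*(1 + (-24*9)*(3 - 24*9)))*(-1/2929) + 1026*(1/1453) = -216*(1 - 216*(3 - 216))*(-1/2929) + 1026/1453 = -216*(1 - 216*(-213))*(-1/2929) + 1026/1453 = -216*(1 + 46008)*(-1/2929) + 1026/1453 = -216*46009*(-1/2929) + 1026/1453 = -9937944*(-1/2929) + 1026/1453 = 9937944/2929 + 1026/1453 = 14442837786/4255837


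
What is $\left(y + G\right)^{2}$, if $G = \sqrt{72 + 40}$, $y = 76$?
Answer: $5888 + 608 \sqrt{7} \approx 7496.6$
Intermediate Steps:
$G = 4 \sqrt{7}$ ($G = \sqrt{112} = 4 \sqrt{7} \approx 10.583$)
$\left(y + G\right)^{2} = \left(76 + 4 \sqrt{7}\right)^{2}$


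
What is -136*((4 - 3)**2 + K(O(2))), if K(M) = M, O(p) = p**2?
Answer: -680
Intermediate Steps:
-136*((4 - 3)**2 + K(O(2))) = -136*((4 - 3)**2 + 2**2) = -136*(1**2 + 4) = -136*(1 + 4) = -136*5 = -680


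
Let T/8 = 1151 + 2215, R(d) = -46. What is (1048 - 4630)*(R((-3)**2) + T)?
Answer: -96291324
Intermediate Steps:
T = 26928 (T = 8*(1151 + 2215) = 8*3366 = 26928)
(1048 - 4630)*(R((-3)**2) + T) = (1048 - 4630)*(-46 + 26928) = -3582*26882 = -96291324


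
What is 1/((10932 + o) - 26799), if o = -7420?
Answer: -1/23287 ≈ -4.2942e-5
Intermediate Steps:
1/((10932 + o) - 26799) = 1/((10932 - 7420) - 26799) = 1/(3512 - 26799) = 1/(-23287) = -1/23287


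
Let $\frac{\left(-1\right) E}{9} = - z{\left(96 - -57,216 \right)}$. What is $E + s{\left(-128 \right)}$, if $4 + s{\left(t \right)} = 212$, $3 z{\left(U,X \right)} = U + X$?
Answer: $1315$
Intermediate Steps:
$z{\left(U,X \right)} = \frac{U}{3} + \frac{X}{3}$ ($z{\left(U,X \right)} = \frac{U + X}{3} = \frac{U}{3} + \frac{X}{3}$)
$s{\left(t \right)} = 208$ ($s{\left(t \right)} = -4 + 212 = 208$)
$E = 1107$ ($E = - 9 \left(- (\frac{96 - -57}{3} + \frac{1}{3} \cdot 216)\right) = - 9 \left(- (\frac{96 + 57}{3} + 72)\right) = - 9 \left(- (\frac{1}{3} \cdot 153 + 72)\right) = - 9 \left(- (51 + 72)\right) = - 9 \left(\left(-1\right) 123\right) = \left(-9\right) \left(-123\right) = 1107$)
$E + s{\left(-128 \right)} = 1107 + 208 = 1315$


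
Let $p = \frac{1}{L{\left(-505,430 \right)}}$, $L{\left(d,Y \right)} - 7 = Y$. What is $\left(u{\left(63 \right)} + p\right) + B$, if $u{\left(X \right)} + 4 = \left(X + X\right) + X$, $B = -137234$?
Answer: $- \frac{59890412}{437} \approx -1.3705 \cdot 10^{5}$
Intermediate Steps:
$L{\left(d,Y \right)} = 7 + Y$
$u{\left(X \right)} = -4 + 3 X$ ($u{\left(X \right)} = -4 + \left(\left(X + X\right) + X\right) = -4 + \left(2 X + X\right) = -4 + 3 X$)
$p = \frac{1}{437}$ ($p = \frac{1}{7 + 430} = \frac{1}{437} \approx 0.0022883$)
$\left(u{\left(63 \right)} + p\right) + B = \left(\left(-4 + 3 \cdot 63\right) + \frac{1}{437}\right) - 137234 = \left(\left(-4 + 189\right) + \frac{1}{437}\right) - 137234 = \left(185 + \frac{1}{437}\right) - 137234 = \frac{80846}{437} - 137234 = - \frac{59890412}{437}$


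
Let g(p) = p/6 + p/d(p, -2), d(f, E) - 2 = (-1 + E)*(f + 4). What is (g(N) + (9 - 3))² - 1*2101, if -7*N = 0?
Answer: -2065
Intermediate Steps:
N = 0 (N = -⅐*0 = 0)
d(f, E) = 2 + (-1 + E)*(4 + f) (d(f, E) = 2 + (-1 + E)*(f + 4) = 2 + (-1 + E)*(4 + f))
g(p) = p/6 + p/(-10 - 3*p) (g(p) = p/6 + p/(-2 - p + 4*(-2) - 2*p) = p*(⅙) + p/(-2 - p - 8 - 2*p) = p/6 + p/(-10 - 3*p))
(g(N) + (9 - 3))² - 1*2101 = ((⅙)*0*(4 + 3*0)/(10 + 3*0) + (9 - 3))² - 1*2101 = ((⅙)*0*(4 + 0)/(10 + 0) + 6)² - 2101 = ((⅙)*0*4/10 + 6)² - 2101 = ((⅙)*0*(⅒)*4 + 6)² - 2101 = (0 + 6)² - 2101 = 6² - 2101 = 36 - 2101 = -2065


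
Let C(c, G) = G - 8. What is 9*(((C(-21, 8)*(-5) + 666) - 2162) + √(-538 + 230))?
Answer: -13464 + 18*I*√77 ≈ -13464.0 + 157.95*I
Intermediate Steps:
C(c, G) = -8 + G
9*(((C(-21, 8)*(-5) + 666) - 2162) + √(-538 + 230)) = 9*((((-8 + 8)*(-5) + 666) - 2162) + √(-538 + 230)) = 9*(((0*(-5) + 666) - 2162) + √(-308)) = 9*(((0 + 666) - 2162) + 2*I*√77) = 9*((666 - 2162) + 2*I*√77) = 9*(-1496 + 2*I*√77) = -13464 + 18*I*√77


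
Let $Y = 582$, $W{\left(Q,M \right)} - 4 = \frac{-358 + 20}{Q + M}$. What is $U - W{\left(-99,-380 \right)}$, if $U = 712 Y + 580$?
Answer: $\frac{198765502}{479} \approx 4.1496 \cdot 10^{5}$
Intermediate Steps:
$W{\left(Q,M \right)} = 4 - \frac{338}{M + Q}$ ($W{\left(Q,M \right)} = 4 + \frac{-358 + 20}{Q + M} = 4 - \frac{338}{M + Q}$)
$U = 414964$ ($U = 712 \cdot 582 + 580 = 414384 + 580 = 414964$)
$U - W{\left(-99,-380 \right)} = 414964 - \frac{2 \left(-169 + 2 \left(-380\right) + 2 \left(-99\right)\right)}{-380 - 99} = 414964 - \frac{2 \left(-169 - 760 - 198\right)}{-479} = 414964 - 2 \left(- \frac{1}{479}\right) \left(-1127\right) = 414964 - \frac{2254}{479} = \frac{198765502}{479}$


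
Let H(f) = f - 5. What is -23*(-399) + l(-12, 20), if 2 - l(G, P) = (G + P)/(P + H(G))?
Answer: 27529/3 ≈ 9176.3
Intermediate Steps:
H(f) = -5 + f
l(G, P) = 2 - (G + P)/(-5 + G + P) (l(G, P) = 2 - (G + P)/(P + (-5 + G)) = 2 - (G + P)/(-5 + G + P))
-23*(-399) + l(-12, 20) = -23*(-399) + (-10 - 12 + 20)/(-5 - 12 + 20) = 9177 - 2/3 = 9177 + (⅓)*(-2) = 9177 - ⅔ = 27529/3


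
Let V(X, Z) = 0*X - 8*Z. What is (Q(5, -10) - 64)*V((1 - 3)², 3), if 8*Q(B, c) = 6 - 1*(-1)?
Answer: 1515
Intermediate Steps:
Q(B, c) = 7/8 (Q(B, c) = (6 - 1*(-1))/8 = (6 + 1)/8 = (⅛)*7 = 7/8)
V(X, Z) = -8*Z (V(X, Z) = 0 - 8*Z = -8*Z)
(Q(5, -10) - 64)*V((1 - 3)², 3) = (7/8 - 64)*(-8*3) = -505/8*(-24) = 1515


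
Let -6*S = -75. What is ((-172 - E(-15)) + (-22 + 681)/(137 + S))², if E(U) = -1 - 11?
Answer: 2164296484/89401 ≈ 24209.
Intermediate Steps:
E(U) = -12
S = 25/2 (S = -⅙*(-75) = 25/2 ≈ 12.500)
((-172 - E(-15)) + (-22 + 681)/(137 + S))² = ((-172 - 1*(-12)) + (-22 + 681)/(137 + 25/2))² = ((-172 + 12) + 659/(299/2))² = (-160 + 659*(2/299))² = (-160 + 1318/299)² = (-46522/299)² = 2164296484/89401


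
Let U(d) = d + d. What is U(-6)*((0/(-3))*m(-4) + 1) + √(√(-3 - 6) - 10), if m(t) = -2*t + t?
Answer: -12 + √(-10 + 3*I) ≈ -11.531 + 3.1969*I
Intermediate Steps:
U(d) = 2*d
m(t) = -t
U(-6)*((0/(-3))*m(-4) + 1) + √(√(-3 - 6) - 10) = (2*(-6))*((0/(-3))*(-1*(-4)) + 1) + √(√(-3 - 6) - 10) = -12*((0*(-⅓))*4 + 1) + √(√(-9) - 10) = -12*(0*4 + 1) + √(3*I - 10) = -12*(0 + 1) + √(-10 + 3*I) = -12*1 + √(-10 + 3*I) = -12 + √(-10 + 3*I)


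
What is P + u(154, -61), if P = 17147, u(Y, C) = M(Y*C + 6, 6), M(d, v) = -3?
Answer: 17144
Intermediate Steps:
u(Y, C) = -3
P + u(154, -61) = 17147 - 3 = 17144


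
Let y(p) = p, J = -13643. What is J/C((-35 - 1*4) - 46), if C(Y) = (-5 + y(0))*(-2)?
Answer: -13643/10 ≈ -1364.3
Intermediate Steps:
C(Y) = 10 (C(Y) = (-5 + 0)*(-2) = -5*(-2) = 10)
J/C((-35 - 1*4) - 46) = -13643/10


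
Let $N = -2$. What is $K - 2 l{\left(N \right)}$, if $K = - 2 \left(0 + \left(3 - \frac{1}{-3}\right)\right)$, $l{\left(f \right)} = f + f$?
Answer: $\frac{4}{3} \approx 1.3333$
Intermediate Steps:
$l{\left(f \right)} = 2 f$
$K = - \frac{20}{3}$ ($K = - 2 \left(0 + \left(3 - - \frac{1}{3}\right)\right) = - 2 \left(0 + \left(3 + \frac{1}{3}\right)\right) = - 2 \left(0 + \frac{10}{3}\right) = \left(-2\right) \frac{10}{3} = - \frac{20}{3} \approx -6.6667$)
$K - 2 l{\left(N \right)} = - \frac{20}{3} - 2 \cdot 2 \left(-2\right) = - \frac{20}{3} - -8 = - \frac{20}{3} + 8 = \frac{4}{3}$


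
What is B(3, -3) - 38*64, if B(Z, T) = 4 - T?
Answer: -2425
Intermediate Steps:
B(3, -3) - 38*64 = (4 - 1*(-3)) - 38*64 = (4 + 3) - 2432 = 7 - 2432 = -2425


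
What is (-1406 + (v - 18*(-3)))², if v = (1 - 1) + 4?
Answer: 1817104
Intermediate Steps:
v = 4 (v = 0 + 4 = 4)
(-1406 + (v - 18*(-3)))² = (-1406 + (4 - 18*(-3)))² = (-1406 + (4 + 54))² = (-1406 + 58)² = (-1348)² = 1817104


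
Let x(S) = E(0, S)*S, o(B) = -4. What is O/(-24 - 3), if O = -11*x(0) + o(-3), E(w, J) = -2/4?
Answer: 4/27 ≈ 0.14815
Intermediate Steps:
E(w, J) = -½ (E(w, J) = -2*¼ = -½)
x(S) = -S/2
O = -4 (O = -(-11)*0/2 - 4 = -11*0 - 4 = 0 - 4 = -4)
O/(-24 - 3) = -4/(-24 - 3) = -4/(-27) = -1/27*(-4) = 4/27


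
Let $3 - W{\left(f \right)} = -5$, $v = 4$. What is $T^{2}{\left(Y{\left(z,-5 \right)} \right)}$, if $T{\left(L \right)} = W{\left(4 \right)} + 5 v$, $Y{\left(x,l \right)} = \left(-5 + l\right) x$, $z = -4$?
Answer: $784$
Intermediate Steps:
$Y{\left(x,l \right)} = x \left(-5 + l\right)$
$W{\left(f \right)} = 8$ ($W{\left(f \right)} = 3 - -5 = 3 + 5 = 8$)
$T{\left(L \right)} = 28$ ($T{\left(L \right)} = 8 + 5 \cdot 4 = 8 + 20 = 28$)
$T^{2}{\left(Y{\left(z,-5 \right)} \right)} = 28^{2} = 784$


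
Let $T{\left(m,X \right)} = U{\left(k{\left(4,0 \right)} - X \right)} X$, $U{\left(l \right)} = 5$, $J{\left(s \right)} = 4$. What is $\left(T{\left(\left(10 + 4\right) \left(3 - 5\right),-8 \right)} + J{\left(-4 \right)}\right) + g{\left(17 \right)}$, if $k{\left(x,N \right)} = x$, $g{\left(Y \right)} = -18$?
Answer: $-54$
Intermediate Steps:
$T{\left(m,X \right)} = 5 X$
$\left(T{\left(\left(10 + 4\right) \left(3 - 5\right),-8 \right)} + J{\left(-4 \right)}\right) + g{\left(17 \right)} = \left(5 \left(-8\right) + 4\right) - 18 = \left(-40 + 4\right) - 18 = -36 - 18 = -54$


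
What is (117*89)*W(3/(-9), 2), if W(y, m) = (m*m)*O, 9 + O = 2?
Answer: -291564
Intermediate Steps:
O = -7 (O = -9 + 2 = -7)
W(y, m) = -7*m**2 (W(y, m) = (m*m)*(-7) = m**2*(-7) = -7*m**2)
(117*89)*W(3/(-9), 2) = (117*89)*(-7*2**2) = 10413*(-7*4) = 10413*(-28) = -291564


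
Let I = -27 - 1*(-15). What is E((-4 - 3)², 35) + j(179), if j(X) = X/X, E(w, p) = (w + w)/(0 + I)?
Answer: -43/6 ≈ -7.1667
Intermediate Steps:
I = -12 (I = -27 + 15 = -12)
E(w, p) = -w/6 (E(w, p) = (w + w)/(0 - 12) = (2*w)/(-12) = (2*w)*(-1/12) = -w/6)
j(X) = 1
E((-4 - 3)², 35) + j(179) = -(-4 - 3)²/6 + 1 = -⅙*(-7)² + 1 = -⅙*49 + 1 = -49/6 + 1 = -43/6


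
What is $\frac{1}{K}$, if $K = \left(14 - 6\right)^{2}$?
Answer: $\frac{1}{64} \approx 0.015625$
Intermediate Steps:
$K = 64$ ($K = 8^{2} = 64$)
$\frac{1}{K} = \frac{1}{64}$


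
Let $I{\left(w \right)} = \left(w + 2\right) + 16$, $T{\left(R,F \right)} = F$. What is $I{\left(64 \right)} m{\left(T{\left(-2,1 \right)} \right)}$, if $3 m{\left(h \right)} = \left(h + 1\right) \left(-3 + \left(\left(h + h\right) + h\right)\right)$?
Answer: $0$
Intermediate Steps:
$I{\left(w \right)} = 18 + w$ ($I{\left(w \right)} = \left(2 + w\right) + 16 = 18 + w$)
$m{\left(h \right)} = \frac{\left(1 + h\right) \left(-3 + 3 h\right)}{3}$ ($m{\left(h \right)} = \frac{\left(h + 1\right) \left(-3 + \left(\left(h + h\right) + h\right)\right)}{3} = \frac{\left(1 + h\right) \left(-3 + \left(2 h + h\right)\right)}{3} = \frac{\left(1 + h\right) \left(-3 + 3 h\right)}{3}$)
$I{\left(64 \right)} m{\left(T{\left(-2,1 \right)} \right)} = \left(18 + 64\right) \left(-1 + 1^{2}\right) = 82 \left(-1 + 1\right) = 82 \cdot 0 = 0$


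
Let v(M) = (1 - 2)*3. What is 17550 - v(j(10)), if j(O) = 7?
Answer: 17553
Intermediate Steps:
v(M) = -3 (v(M) = -1*3 = -3)
17550 - v(j(10)) = 17550 - 1*(-3) = 17550 + 3 = 17553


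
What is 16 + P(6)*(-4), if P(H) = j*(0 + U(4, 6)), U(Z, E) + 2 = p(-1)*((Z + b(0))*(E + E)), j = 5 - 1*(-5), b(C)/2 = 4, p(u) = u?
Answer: 5856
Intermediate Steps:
b(C) = 8 (b(C) = 2*4 = 8)
j = 10 (j = 5 + 5 = 10)
U(Z, E) = -2 - 2*E*(8 + Z) (U(Z, E) = -2 - (Z + 8)*(E + E) = -2 - (8 + Z)*2*E = -2 - 2*E*(8 + Z))
P(H) = -1460 (P(H) = 10*(0 + (-2 - 16*6 - 2*6*4)) = 10*(0 + (-2 - 96 - 48)) = 10*(0 - 146) = 10*(-146) = -1460)
16 + P(6)*(-4) = 16 - 1460*(-4) = 16 + 5840 = 5856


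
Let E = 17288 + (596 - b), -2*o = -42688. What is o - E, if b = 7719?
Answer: 11179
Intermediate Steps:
o = 21344 (o = -1/2*(-42688) = 21344)
E = 10165 (E = 17288 + (596 - 1*7719) = 17288 + (596 - 7719) = 17288 - 7123 = 10165)
o - E = 21344 - 1*10165 = 21344 - 10165 = 11179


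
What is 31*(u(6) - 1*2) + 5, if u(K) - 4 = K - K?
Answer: 67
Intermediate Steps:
u(K) = 4 (u(K) = 4 + (K - K) = 4 + 0 = 4)
31*(u(6) - 1*2) + 5 = 31*(4 - 1*2) + 5 = 31*(4 - 2) + 5 = 31*2 + 5 = 62 + 5 = 67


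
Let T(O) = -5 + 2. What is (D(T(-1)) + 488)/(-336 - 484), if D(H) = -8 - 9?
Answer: -471/820 ≈ -0.57439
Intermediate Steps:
T(O) = -3
D(H) = -17
(D(T(-1)) + 488)/(-336 - 484) = (-17 + 488)/(-336 - 484) = 471/(-820) = 471*(-1/820) = -471/820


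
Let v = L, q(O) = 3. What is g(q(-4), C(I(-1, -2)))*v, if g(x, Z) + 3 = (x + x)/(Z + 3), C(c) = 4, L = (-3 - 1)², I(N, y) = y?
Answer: -240/7 ≈ -34.286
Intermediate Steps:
L = 16 (L = (-4)² = 16)
v = 16
g(x, Z) = -3 + 2*x/(3 + Z) (g(x, Z) = -3 + (x + x)/(Z + 3) = -3 + (2*x)/(3 + Z) = -3 + 2*x/(3 + Z))
g(q(-4), C(I(-1, -2)))*v = ((-9 - 3*4 + 2*3)/(3 + 4))*16 = ((-9 - 12 + 6)/7)*16 = ((⅐)*(-15))*16 = -15/7*16 = -240/7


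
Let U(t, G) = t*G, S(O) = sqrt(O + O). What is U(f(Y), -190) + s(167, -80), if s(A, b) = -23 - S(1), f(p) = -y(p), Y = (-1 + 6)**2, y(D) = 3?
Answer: 547 - sqrt(2) ≈ 545.59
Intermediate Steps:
S(O) = sqrt(2)*sqrt(O) (S(O) = sqrt(2*O) = sqrt(2)*sqrt(O))
Y = 25 (Y = 5**2 = 25)
f(p) = -3 (f(p) = -1*3 = -3)
s(A, b) = -23 - sqrt(2) (s(A, b) = -23 - sqrt(2)*sqrt(1) = -23 - sqrt(2))
U(t, G) = G*t
U(f(Y), -190) + s(167, -80) = -190*(-3) + (-23 - sqrt(2)) = 570 + (-23 - sqrt(2)) = 547 - sqrt(2)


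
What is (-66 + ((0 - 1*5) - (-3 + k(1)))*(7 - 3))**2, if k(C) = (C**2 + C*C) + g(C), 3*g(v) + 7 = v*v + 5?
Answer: 58564/9 ≈ 6507.1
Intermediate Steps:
g(v) = -2/3 + v**2/3 (g(v) = -7/3 + (v*v + 5)/3 = -7/3 + (v**2 + 5)/3 = -7/3 + (5 + v**2)/3 = -7/3 + (5/3 + v**2/3) = -2/3 + v**2/3)
k(C) = -2/3 + 7*C**2/3 (k(C) = (C**2 + C*C) + (-2/3 + C**2/3) = (C**2 + C**2) + (-2/3 + C**2/3) = 2*C**2 + (-2/3 + C**2/3) = -2/3 + 7*C**2/3)
(-66 + ((0 - 1*5) - (-3 + k(1)))*(7 - 3))**2 = (-66 + ((0 - 1*5) - (-3 + (-2/3 + (7/3)*1**2)))*(7 - 3))**2 = (-66 + ((0 - 5) - (-3 + (-2/3 + (7/3)*1)))*4)**2 = (-66 + (-5 - (-3 + (-2/3 + 7/3)))*4)**2 = (-66 + (-5 - (-3 + 5/3))*4)**2 = (-66 + (-5 - 1*(-4/3))*4)**2 = (-66 + (-5 + 4/3)*4)**2 = (-66 - 11/3*4)**2 = (-66 - 44/3)**2 = (-242/3)**2 = 58564/9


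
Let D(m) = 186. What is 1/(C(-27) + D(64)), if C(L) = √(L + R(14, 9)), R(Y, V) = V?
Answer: 31/5769 - I*√2/11538 ≈ 0.0053735 - 0.00012257*I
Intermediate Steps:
C(L) = √(9 + L) (C(L) = √(L + 9) = √(9 + L))
1/(C(-27) + D(64)) = 1/(√(9 - 27) + 186) = 1/(√(-18) + 186) = 1/(3*I*√2 + 186) = 1/(186 + 3*I*√2)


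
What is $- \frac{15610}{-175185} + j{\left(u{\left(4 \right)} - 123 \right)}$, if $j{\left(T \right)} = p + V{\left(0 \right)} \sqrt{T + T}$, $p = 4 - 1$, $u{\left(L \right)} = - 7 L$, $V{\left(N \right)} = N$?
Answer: $\frac{108233}{35037} \approx 3.0891$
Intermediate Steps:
$p = 3$
$j{\left(T \right)} = 3$ ($j{\left(T \right)} = 3 + 0 \sqrt{T + T} = 3 + 0 \sqrt{2 T} = 3 + 0 \sqrt{2} \sqrt{T} = 3 + 0 = 3$)
$- \frac{15610}{-175185} + j{\left(u{\left(4 \right)} - 123 \right)} = - \frac{15610}{-175185} + 3 = \left(-15610\right) \left(- \frac{1}{175185}\right) + 3 = \frac{3122}{35037} + 3 = \frac{108233}{35037}$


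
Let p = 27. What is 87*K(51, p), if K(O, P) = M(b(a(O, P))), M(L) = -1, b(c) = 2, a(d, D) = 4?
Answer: -87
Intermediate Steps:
K(O, P) = -1
87*K(51, p) = 87*(-1) = -87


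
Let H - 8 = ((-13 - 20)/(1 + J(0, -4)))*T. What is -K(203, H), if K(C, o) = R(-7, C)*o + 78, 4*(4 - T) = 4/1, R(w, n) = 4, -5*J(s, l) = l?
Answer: 110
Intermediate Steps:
J(s, l) = -l/5
T = 3 (T = 4 - 1/1 = 4 - 1 = 3)
H = -47 (H = 8 + ((-13 - 20)/(1 - 1/5*(-4)))*3 = 8 - 33/(1 + 4/5)*3 = 8 - 33/9/5*3 = 8 - 33*5/9*3 = 8 - 55/3*3 = 8 - 55 = -47)
K(C, o) = 78 + 4*o (K(C, o) = 4*o + 78 = 78 + 4*o)
-K(203, H) = -(78 + 4*(-47)) = -(78 - 188) = -1*(-110) = 110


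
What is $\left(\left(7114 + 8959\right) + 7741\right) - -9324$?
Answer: $33138$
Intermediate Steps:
$\left(\left(7114 + 8959\right) + 7741\right) - -9324 = \left(16073 + 7741\right) + 9324 = 23814 + 9324 = 33138$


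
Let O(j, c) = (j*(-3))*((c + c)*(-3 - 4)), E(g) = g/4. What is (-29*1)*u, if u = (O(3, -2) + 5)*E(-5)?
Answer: -35815/4 ≈ -8953.8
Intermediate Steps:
E(g) = g/4 (E(g) = g*(¼) = g/4)
O(j, c) = 42*c*j (O(j, c) = (-3*j)*((2*c)*(-7)) = (-3*j)*(-14*c) = 42*c*j)
u = 1235/4 (u = (42*(-2)*3 + 5)*((¼)*(-5)) = (-252 + 5)*(-5/4) = -247*(-5/4) = 1235/4 ≈ 308.75)
(-29*1)*u = -29*1*(1235/4) = -29*1235/4 = -35815/4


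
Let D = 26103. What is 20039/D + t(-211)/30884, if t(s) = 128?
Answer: 22222345/28791609 ≈ 0.77183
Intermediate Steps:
20039/D + t(-211)/30884 = 20039/26103 + 128/30884 = 20039*(1/26103) + 128*(1/30884) = 20039/26103 + 32/7721 = 22222345/28791609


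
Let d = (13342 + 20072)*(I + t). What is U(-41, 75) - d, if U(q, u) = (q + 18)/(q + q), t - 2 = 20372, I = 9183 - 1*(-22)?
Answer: -81044921869/82 ≈ -9.8835e+8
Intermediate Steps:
I = 9205 (I = 9183 + 22 = 9205)
t = 20374 (t = 2 + 20372 = 20374)
U(q, u) = (18 + q)/(2*q) (U(q, u) = (18 + q)/((2*q)) = (18 + q)*(1/(2*q)) = (18 + q)/(2*q))
d = 988352706 (d = (13342 + 20072)*(9205 + 20374) = 33414*29579 = 988352706)
U(-41, 75) - d = (1/2)*(18 - 41)/(-41) - 1*988352706 = (1/2)*(-1/41)*(-23) - 988352706 = 23/82 - 988352706 = -81044921869/82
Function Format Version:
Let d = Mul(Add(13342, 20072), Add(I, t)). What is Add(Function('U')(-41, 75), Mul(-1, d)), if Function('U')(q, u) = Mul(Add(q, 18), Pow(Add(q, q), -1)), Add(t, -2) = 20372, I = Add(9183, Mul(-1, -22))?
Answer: Rational(-81044921869, 82) ≈ -9.8835e+8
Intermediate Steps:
I = 9205 (I = Add(9183, 22) = 9205)
t = 20374 (t = Add(2, 20372) = 20374)
Function('U')(q, u) = Mul(Rational(1, 2), Pow(q, -1), Add(18, q)) (Function('U')(q, u) = Mul(Add(18, q), Pow(Mul(2, q), -1)) = Mul(Add(18, q), Mul(Rational(1, 2), Pow(q, -1))) = Mul(Rational(1, 2), Pow(q, -1), Add(18, q)))
d = 988352706 (d = Mul(Add(13342, 20072), Add(9205, 20374)) = Mul(33414, 29579) = 988352706)
Add(Function('U')(-41, 75), Mul(-1, d)) = Add(Mul(Rational(1, 2), Pow(-41, -1), Add(18, -41)), Mul(-1, 988352706)) = Add(Mul(Rational(1, 2), Rational(-1, 41), -23), -988352706) = Add(Rational(23, 82), -988352706) = Rational(-81044921869, 82)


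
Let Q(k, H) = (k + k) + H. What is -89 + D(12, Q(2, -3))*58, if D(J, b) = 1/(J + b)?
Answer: -1099/13 ≈ -84.538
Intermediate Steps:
Q(k, H) = H + 2*k (Q(k, H) = 2*k + H = H + 2*k)
-89 + D(12, Q(2, -3))*58 = -89 + 58/(12 + (-3 + 2*2)) = -89 + 58/(12 + (-3 + 4)) = -89 + 58/(12 + 1) = -89 + 58/13 = -1099/13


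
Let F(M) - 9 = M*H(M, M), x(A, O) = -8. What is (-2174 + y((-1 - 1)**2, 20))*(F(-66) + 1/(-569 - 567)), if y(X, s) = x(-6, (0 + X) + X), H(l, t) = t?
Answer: -5409875149/568 ≈ -9.5244e+6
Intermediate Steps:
y(X, s) = -8
F(M) = 9 + M**2 (F(M) = 9 + M*M = 9 + M**2)
(-2174 + y((-1 - 1)**2, 20))*(F(-66) + 1/(-569 - 567)) = (-2174 - 8)*((9 + (-66)**2) + 1/(-569 - 567)) = -2182*((9 + 4356) + 1/(-1136)) = -2182*(4365 - 1/1136) = -2182*4958639/1136 = -5409875149/568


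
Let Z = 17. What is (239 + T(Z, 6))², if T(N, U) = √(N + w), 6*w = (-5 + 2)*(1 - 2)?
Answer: (478 + √70)²/4 ≈ 59138.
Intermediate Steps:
w = ½ (w = ((-5 + 2)*(1 - 2))/6 = (-3*(-1))/6 = (⅙)*3 = ½ ≈ 0.50000)
T(N, U) = √(½ + N) (T(N, U) = √(N + ½) = √(½ + N))
(239 + T(Z, 6))² = (239 + √(2 + 4*17)/2)² = (239 + √(2 + 68)/2)² = (239 + √70/2)²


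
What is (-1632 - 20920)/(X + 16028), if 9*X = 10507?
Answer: -202968/154759 ≈ -1.3115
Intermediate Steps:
X = 10507/9 (X = (⅑)*10507 = 10507/9 ≈ 1167.4)
(-1632 - 20920)/(X + 16028) = (-1632 - 20920)/(10507/9 + 16028) = -22552/154759/9 = -22552*9/154759 = -202968/154759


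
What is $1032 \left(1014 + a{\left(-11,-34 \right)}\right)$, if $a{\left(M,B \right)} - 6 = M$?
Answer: $1041288$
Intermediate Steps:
$a{\left(M,B \right)} = 6 + M$
$1032 \left(1014 + a{\left(-11,-34 \right)}\right) = 1032 \left(1014 + \left(6 - 11\right)\right) = 1032 \left(1014 - 5\right) = 1032 \cdot 1009 = 1041288$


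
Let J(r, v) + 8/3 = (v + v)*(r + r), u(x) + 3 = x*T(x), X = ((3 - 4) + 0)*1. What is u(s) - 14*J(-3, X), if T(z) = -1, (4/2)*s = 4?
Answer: -407/3 ≈ -135.67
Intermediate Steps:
s = 2 (s = (½)*4 = 2)
X = -1 (X = (-1 + 0)*1 = -1*1 = -1)
u(x) = -3 - x (u(x) = -3 + x*(-1) = -3 - x)
J(r, v) = -8/3 + 4*r*v (J(r, v) = -8/3 + (v + v)*(r + r) = -8/3 + (2*v)*(2*r) = -8/3 + 4*r*v)
u(s) - 14*J(-3, X) = (-3 - 1*2) - 14*(-8/3 + 4*(-3)*(-1)) = (-3 - 2) - 14*(-8/3 + 12) = -5 - 14*28/3 = -5 - 392/3 = -407/3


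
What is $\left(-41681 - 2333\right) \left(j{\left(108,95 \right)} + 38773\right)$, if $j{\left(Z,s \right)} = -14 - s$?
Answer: $-1701757296$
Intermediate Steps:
$\left(-41681 - 2333\right) \left(j{\left(108,95 \right)} + 38773\right) = \left(-41681 - 2333\right) \left(\left(-14 - 95\right) + 38773\right) = - 44014 \left(\left(-14 - 95\right) + 38773\right) = - 44014 \left(-109 + 38773\right) = \left(-44014\right) 38664 = -1701757296$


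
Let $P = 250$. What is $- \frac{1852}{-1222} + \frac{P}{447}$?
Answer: $\frac{566672}{273117} \approx 2.0748$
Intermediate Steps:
$- \frac{1852}{-1222} + \frac{P}{447} = - \frac{1852}{-1222} + \frac{250}{447} = \left(-1852\right) \left(- \frac{1}{1222}\right) + 250 \cdot \frac{1}{447} = \frac{926}{611} + \frac{250}{447} = \frac{566672}{273117}$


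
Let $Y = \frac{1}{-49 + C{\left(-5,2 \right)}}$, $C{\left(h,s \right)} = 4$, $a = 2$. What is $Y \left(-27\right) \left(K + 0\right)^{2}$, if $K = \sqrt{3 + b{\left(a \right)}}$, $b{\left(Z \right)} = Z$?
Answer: $3$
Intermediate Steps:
$K = \sqrt{5}$ ($K = \sqrt{3 + 2} = \sqrt{5} \approx 2.2361$)
$Y = - \frac{1}{45}$ ($Y = \frac{1}{-49 + 4} = \frac{1}{-45} = - \frac{1}{45} \approx -0.022222$)
$Y \left(-27\right) \left(K + 0\right)^{2} = \left(- \frac{1}{45}\right) \left(-27\right) \left(\sqrt{5} + 0\right)^{2} = \frac{3 \left(\sqrt{5}\right)^{2}}{5} = \frac{3}{5} \cdot 5 = 3$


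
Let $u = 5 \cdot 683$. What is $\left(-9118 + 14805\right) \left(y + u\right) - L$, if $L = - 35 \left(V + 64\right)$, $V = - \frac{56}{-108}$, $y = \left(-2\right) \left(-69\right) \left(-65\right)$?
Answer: $- \frac{852903725}{27} \approx -3.1589 \cdot 10^{7}$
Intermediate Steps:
$y = -8970$ ($y = 138 \left(-65\right) = -8970$)
$V = \frac{14}{27}$ ($V = \left(-56\right) \left(- \frac{1}{108}\right) = \frac{14}{27} \approx 0.51852$)
$u = 3415$
$L = - \frac{60970}{27}$ ($L = - 35 \left(\frac{14}{27} + 64\right) = \left(-35\right) \frac{1742}{27} = - \frac{60970}{27} \approx -2258.1$)
$\left(-9118 + 14805\right) \left(y + u\right) - L = \left(-9118 + 14805\right) \left(-8970 + 3415\right) - - \frac{60970}{27} = 5687 \left(-5555\right) + \frac{60970}{27} = -31591285 + \frac{60970}{27} = - \frac{852903725}{27}$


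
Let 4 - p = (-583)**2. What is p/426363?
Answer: -16185/20303 ≈ -0.79717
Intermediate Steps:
p = -339885 (p = 4 - 1*(-583)**2 = 4 - 1*339889 = 4 - 339889 = -339885)
p/426363 = -339885/426363 = -339885*1/426363 = -16185/20303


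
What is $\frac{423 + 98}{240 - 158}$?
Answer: $\frac{521}{82} \approx 6.3537$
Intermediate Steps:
$\frac{423 + 98}{240 - 158} = \frac{521}{82}$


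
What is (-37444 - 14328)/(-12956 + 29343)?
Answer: -7396/2341 ≈ -3.1593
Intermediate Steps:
(-37444 - 14328)/(-12956 + 29343) = -51772/16387 = -51772*1/16387 = -7396/2341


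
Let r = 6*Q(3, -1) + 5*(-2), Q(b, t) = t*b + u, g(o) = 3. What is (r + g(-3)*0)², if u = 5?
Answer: 4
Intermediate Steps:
Q(b, t) = 5 + b*t (Q(b, t) = t*b + 5 = b*t + 5 = 5 + b*t)
r = 2 (r = 6*(5 + 3*(-1)) + 5*(-2) = 6*(5 - 3) - 10 = 6*2 - 10 = 12 - 10 = 2)
(r + g(-3)*0)² = (2 + 3*0)² = (2 + 0)² = 2² = 4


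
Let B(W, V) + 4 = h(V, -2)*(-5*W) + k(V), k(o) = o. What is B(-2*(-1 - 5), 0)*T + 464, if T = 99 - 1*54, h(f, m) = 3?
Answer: -7816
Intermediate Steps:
B(W, V) = -4 + V - 15*W (B(W, V) = -4 + (3*(-5*W) + V) = -4 + (-15*W + V) = -4 + (V - 15*W) = -4 + V - 15*W)
T = 45 (T = 99 - 54 = 45)
B(-2*(-1 - 5), 0)*T + 464 = (-4 + 0 - (-30)*(-1 - 5))*45 + 464 = (-4 + 0 - (-30)*(-6))*45 + 464 = (-4 + 0 - 15*12)*45 + 464 = (-4 + 0 - 180)*45 + 464 = -184*45 + 464 = -8280 + 464 = -7816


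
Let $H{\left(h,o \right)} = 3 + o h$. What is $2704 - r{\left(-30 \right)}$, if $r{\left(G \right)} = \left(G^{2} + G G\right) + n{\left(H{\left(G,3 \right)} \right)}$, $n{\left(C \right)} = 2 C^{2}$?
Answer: $-14234$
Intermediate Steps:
$H{\left(h,o \right)} = 3 + h o$
$r{\left(G \right)} = 2 G^{2} + 2 \left(3 + 3 G\right)^{2}$ ($r{\left(G \right)} = \left(G^{2} + G G\right) + 2 \left(3 + G 3\right)^{2} = \left(G^{2} + G^{2}\right) + 2 \left(3 + 3 G\right)^{2} = 2 G^{2} + 2 \left(3 + 3 G\right)^{2}$)
$2704 - r{\left(-30 \right)} = 2704 - \left(18 + 20 \left(-30\right)^{2} + 36 \left(-30\right)\right) = 2704 - \left(18 + 20 \cdot 900 - 1080\right) = 2704 - \left(18 + 18000 - 1080\right) = 2704 - 16938 = -14234$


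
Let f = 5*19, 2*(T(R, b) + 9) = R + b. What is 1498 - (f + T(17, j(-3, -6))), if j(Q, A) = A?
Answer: 2813/2 ≈ 1406.5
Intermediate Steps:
T(R, b) = -9 + R/2 + b/2 (T(R, b) = -9 + (R + b)/2 = -9 + (R/2 + b/2) = -9 + R/2 + b/2)
f = 95
1498 - (f + T(17, j(-3, -6))) = 1498 - (95 + (-9 + (½)*17 + (½)*(-6))) = 1498 - (95 + (-9 + 17/2 - 3)) = 1498 - (95 - 7/2) = 1498 - 1*183/2 = 1498 - 183/2 = 2813/2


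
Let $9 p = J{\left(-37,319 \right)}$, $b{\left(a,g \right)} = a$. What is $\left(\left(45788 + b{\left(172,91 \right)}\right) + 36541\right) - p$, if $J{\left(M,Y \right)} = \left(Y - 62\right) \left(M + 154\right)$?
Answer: $79160$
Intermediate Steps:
$J{\left(M,Y \right)} = \left(-62 + Y\right) \left(154 + M\right)$
$p = 3341$ ($p = \frac{-9548 - -2294 + 154 \cdot 319 - 11803}{9} = \frac{-9548 + 2294 + 49126 - 11803}{9} = \frac{1}{9} \cdot 30069 = 3341$)
$\left(\left(45788 + b{\left(172,91 \right)}\right) + 36541\right) - p = \left(\left(45788 + 172\right) + 36541\right) - 3341 = \left(45960 + 36541\right) - 3341 = 82501 - 3341 = 79160$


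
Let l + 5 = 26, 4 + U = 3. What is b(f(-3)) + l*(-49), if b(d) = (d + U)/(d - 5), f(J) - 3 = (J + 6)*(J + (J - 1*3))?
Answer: -29816/29 ≈ -1028.1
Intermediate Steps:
U = -1 (U = -4 + 3 = -1)
f(J) = 3 + (-3 + 2*J)*(6 + J) (f(J) = 3 + (J + 6)*(J + (J - 1*3)) = 3 + (6 + J)*(J + (J - 3)) = 3 + (6 + J)*(J + (-3 + J)) = 3 + (6 + J)*(-3 + 2*J) = 3 + (-3 + 2*J)*(6 + J))
l = 21 (l = -5 + 26 = 21)
b(d) = (-1 + d)/(-5 + d) (b(d) = (d - 1)/(d - 5) = (-1 + d)/(-5 + d))
b(f(-3)) + l*(-49) = (-1 + (-15 + 2*(-3)**2 + 9*(-3)))/(-5 + (-15 + 2*(-3)**2 + 9*(-3))) + 21*(-49) = (-1 + (-15 + 2*9 - 27))/(-5 + (-15 + 2*9 - 27)) - 1029 = (-1 + (-15 + 18 - 27))/(-5 + (-15 + 18 - 27)) - 1029 = (-1 - 24)/(-5 - 24) - 1029 = -25/(-29) - 1029 = -1/29*(-25) - 1029 = 25/29 - 1029 = -29816/29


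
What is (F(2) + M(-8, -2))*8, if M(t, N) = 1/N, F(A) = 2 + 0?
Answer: 12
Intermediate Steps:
F(A) = 2
(F(2) + M(-8, -2))*8 = (2 + 1/(-2))*8 = (2 - ½)*8 = (3/2)*8 = 12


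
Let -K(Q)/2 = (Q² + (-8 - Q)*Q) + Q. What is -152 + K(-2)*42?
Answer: -1328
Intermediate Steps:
K(Q) = -2*Q - 2*Q² - 2*Q*(-8 - Q) (K(Q) = -2*((Q² + (-8 - Q)*Q) + Q) = -2*((Q² + Q*(-8 - Q)) + Q) = -2*(Q + Q² + Q*(-8 - Q)) = -2*Q - 2*Q² - 2*Q*(-8 - Q))
-152 + K(-2)*42 = -152 + (14*(-2))*42 = -152 - 28*42 = -152 - 1176 = -1328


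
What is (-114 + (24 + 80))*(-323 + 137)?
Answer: 1860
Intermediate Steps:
(-114 + (24 + 80))*(-323 + 137) = (-114 + 104)*(-186) = -10*(-186) = 1860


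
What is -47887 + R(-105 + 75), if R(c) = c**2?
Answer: -46987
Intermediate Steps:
-47887 + R(-105 + 75) = -47887 + (-105 + 75)**2 = -47887 + (-30)**2 = -47887 + 900 = -46987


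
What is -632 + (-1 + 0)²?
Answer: -631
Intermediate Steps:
-632 + (-1 + 0)² = -79*8 + (-1)² = -632 + 1 = -631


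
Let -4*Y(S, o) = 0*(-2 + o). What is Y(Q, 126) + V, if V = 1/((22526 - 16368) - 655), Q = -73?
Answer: 1/5503 ≈ 0.00018172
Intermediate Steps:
Y(S, o) = 0 (Y(S, o) = -0*(-2 + o) = -¼*0 = 0)
V = 1/5503 (V = 1/(6158 - 655) = 1/5503 ≈ 0.00018172)
Y(Q, 126) + V = 0 + 1/5503 = 1/5503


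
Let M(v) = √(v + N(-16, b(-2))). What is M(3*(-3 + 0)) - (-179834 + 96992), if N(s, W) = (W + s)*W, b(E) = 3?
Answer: 82842 + 4*I*√3 ≈ 82842.0 + 6.9282*I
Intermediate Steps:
N(s, W) = W*(W + s)
M(v) = √(-39 + v) (M(v) = √(v + 3*(3 - 16)) = √(v + 3*(-13)) = √(v - 39) = √(-39 + v))
M(3*(-3 + 0)) - (-179834 + 96992) = √(-39 + 3*(-3 + 0)) - (-179834 + 96992) = √(-39 + 3*(-3)) - 1*(-82842) = √(-39 - 9) + 82842 = √(-48) + 82842 = 4*I*√3 + 82842 = 82842 + 4*I*√3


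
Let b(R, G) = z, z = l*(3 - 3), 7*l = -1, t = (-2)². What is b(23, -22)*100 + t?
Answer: 4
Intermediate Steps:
t = 4
l = -⅐ (l = (⅐)*(-1) = -⅐ ≈ -0.14286)
z = 0 (z = -(3 - 3)/7 = -⅐*0 = 0)
b(R, G) = 0
b(23, -22)*100 + t = 0*100 + 4 = 0 + 4 = 4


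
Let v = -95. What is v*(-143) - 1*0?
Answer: 13585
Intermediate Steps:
v*(-143) - 1*0 = -95*(-143) - 1*0 = 13585 + 0 = 13585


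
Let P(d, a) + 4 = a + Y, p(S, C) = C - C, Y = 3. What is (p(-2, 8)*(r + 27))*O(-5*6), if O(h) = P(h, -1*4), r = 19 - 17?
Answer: 0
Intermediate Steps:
r = 2
p(S, C) = 0
P(d, a) = -1 + a (P(d, a) = -4 + (a + 3) = -4 + (3 + a) = -1 + a)
O(h) = -5 (O(h) = -1 - 1*4 = -1 - 4 = -5)
(p(-2, 8)*(r + 27))*O(-5*6) = (0*(2 + 27))*(-5) = (0*29)*(-5) = 0*(-5) = 0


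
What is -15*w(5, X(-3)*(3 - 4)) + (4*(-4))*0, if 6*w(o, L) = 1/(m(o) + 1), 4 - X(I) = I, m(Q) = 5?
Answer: -5/12 ≈ -0.41667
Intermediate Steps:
X(I) = 4 - I
w(o, L) = 1/36 (w(o, L) = 1/(6*(5 + 1)) = (1/6)/6 = (1/6)*(1/6) = 1/36)
-15*w(5, X(-3)*(3 - 4)) + (4*(-4))*0 = -15*1/36 + (4*(-4))*0 = -5/12 - 16*0 = -5/12 + 0 = -5/12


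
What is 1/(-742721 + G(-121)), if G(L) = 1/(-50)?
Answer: -50/37136051 ≈ -1.3464e-6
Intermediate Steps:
G(L) = -1/50
1/(-742721 + G(-121)) = 1/(-742721 - 1/50) = 1/(-37136051/50) = -50/37136051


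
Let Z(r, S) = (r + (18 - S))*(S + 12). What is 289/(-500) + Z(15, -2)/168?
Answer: 1129/750 ≈ 1.5053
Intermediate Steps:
Z(r, S) = (12 + S)*(18 + r - S) (Z(r, S) = (18 + r - S)*(12 + S) = (12 + S)*(18 + r - S))
289/(-500) + Z(15, -2)/168 = 289/(-500) + (216 - 1*(-2)² + 6*(-2) + 12*15 - 2*15)/168 = 289*(-1/500) + (216 - 1*4 - 12 + 180 - 30)*(1/168) = -289/500 + (216 - 4 - 12 + 180 - 30)*(1/168) = -289/500 + 350*(1/168) = -289/500 + 25/12 = 1129/750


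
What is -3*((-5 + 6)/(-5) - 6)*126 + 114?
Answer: 12288/5 ≈ 2457.6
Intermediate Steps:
-3*((-5 + 6)/(-5) - 6)*126 + 114 = -3*(1*(-⅕) - 6)*126 + 114 = -3*(-⅕ - 6)*126 + 114 = -3*(-31/5)*126 + 114 = (93/5)*126 + 114 = 11718/5 + 114 = 12288/5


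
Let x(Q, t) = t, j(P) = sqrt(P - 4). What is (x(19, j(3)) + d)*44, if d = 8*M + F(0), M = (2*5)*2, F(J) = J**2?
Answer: 7040 + 44*I ≈ 7040.0 + 44.0*I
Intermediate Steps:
j(P) = sqrt(-4 + P)
M = 20 (M = 10*2 = 20)
d = 160 (d = 8*20 + 0**2 = 160 + 0 = 160)
(x(19, j(3)) + d)*44 = (sqrt(-4 + 3) + 160)*44 = (sqrt(-1) + 160)*44 = (I + 160)*44 = (160 + I)*44 = 7040 + 44*I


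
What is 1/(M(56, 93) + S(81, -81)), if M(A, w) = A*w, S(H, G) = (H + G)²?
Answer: 1/5208 ≈ 0.00019201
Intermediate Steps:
S(H, G) = (G + H)²
1/(M(56, 93) + S(81, -81)) = 1/(56*93 + (-81 + 81)²) = 1/(5208 + 0²) = 1/(5208 + 0) = 1/5208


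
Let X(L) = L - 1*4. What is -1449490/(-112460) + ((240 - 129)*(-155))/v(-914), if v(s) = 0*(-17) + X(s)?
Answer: 27212551/860319 ≈ 31.631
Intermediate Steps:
X(L) = -4 + L (X(L) = L - 4 = -4 + L)
v(s) = -4 + s (v(s) = 0*(-17) + (-4 + s) = 0 + (-4 + s) = -4 + s)
-1449490/(-112460) + ((240 - 129)*(-155))/v(-914) = -1449490/(-112460) + ((240 - 129)*(-155))/(-4 - 914) = -1449490*(-1/112460) + (111*(-155))/(-918) = 144949/11246 - 17205*(-1/918) = 144949/11246 + 5735/306 = 27212551/860319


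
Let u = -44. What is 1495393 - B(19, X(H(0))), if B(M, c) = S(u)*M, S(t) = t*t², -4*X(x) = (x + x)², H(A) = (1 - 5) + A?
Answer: 3113889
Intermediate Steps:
H(A) = -4 + A
X(x) = -x² (X(x) = -(x + x)²/4 = -4*x²/4 = -x²)
S(t) = t³
B(M, c) = -85184*M (B(M, c) = (-44)³*M = -85184*M)
1495393 - B(19, X(H(0))) = 1495393 - (-85184)*19 = 1495393 - 1*(-1618496) = 1495393 + 1618496 = 3113889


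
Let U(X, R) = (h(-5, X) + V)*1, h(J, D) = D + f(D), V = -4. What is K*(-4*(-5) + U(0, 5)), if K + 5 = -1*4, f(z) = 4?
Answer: -180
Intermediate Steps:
h(J, D) = 4 + D (h(J, D) = D + 4 = 4 + D)
K = -9 (K = -5 - 1*4 = -5 - 4 = -9)
U(X, R) = X (U(X, R) = ((4 + X) - 4)*1 = X*1 = X)
K*(-4*(-5) + U(0, 5)) = -9*(-4*(-5) + 0) = -9*(20 + 0) = -9*20 = -180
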